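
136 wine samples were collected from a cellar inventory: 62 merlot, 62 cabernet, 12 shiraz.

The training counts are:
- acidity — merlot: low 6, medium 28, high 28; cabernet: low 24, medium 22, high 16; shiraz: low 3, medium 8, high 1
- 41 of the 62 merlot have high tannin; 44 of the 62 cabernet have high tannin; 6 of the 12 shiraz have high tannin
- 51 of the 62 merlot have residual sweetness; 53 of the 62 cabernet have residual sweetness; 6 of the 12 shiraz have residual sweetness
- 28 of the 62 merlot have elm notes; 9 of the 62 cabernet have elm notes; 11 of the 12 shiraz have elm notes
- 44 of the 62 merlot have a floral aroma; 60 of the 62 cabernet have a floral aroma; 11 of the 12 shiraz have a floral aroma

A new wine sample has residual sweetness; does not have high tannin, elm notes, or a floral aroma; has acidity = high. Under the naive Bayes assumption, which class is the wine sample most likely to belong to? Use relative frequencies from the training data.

merlot

merlot: (62/136) × (28/62) × (21/62) × (51/62) × (34/62) × (18/62) ≈ 0.00913258
cabernet: (62/136) × (16/62) × (18/62) × (53/62) × (53/62) × (2/62) ≈ 0.000805135
shiraz: (12/136) × (1/12) × (6/12) × (6/12) × (1/12) × (1/12) ≈ 0.0000127655
Highest score → merlot.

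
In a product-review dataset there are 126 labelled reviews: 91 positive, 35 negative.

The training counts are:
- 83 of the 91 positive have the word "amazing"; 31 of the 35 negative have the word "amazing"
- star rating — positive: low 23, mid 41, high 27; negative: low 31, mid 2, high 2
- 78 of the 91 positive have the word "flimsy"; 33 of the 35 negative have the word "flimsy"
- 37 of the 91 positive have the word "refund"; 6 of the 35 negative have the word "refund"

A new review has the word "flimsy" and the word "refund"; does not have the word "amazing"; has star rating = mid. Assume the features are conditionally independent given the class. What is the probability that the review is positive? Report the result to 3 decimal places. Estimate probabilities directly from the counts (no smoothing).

positive: (91/126) × (8/91) × (41/91) × (78/91) × (37/91) ≈ 0.00996955
negative: (35/126) × (4/35) × (2/35) × (33/35) × (6/35) ≈ 0.000293211
P(positive | x) = 0.00996955 / 0.010262761 ≈ 0.971

0.971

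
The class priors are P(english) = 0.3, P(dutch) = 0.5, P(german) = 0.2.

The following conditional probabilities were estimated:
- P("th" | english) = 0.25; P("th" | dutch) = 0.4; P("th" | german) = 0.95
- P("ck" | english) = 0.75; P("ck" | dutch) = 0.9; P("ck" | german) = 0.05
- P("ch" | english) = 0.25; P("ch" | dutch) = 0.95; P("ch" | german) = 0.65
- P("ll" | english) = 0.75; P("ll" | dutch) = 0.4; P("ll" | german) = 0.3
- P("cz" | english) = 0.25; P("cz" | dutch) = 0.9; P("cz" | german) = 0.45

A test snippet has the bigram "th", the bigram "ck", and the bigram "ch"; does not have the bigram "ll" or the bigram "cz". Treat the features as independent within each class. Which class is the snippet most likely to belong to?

dutch

english: 0.3 × 0.25 × 0.75 × 0.25 × (1−0.75) × (1−0.25) = 0.00263671875
dutch: 0.5 × 0.4 × 0.9 × 0.95 × (1−0.4) × (1−0.9) = 0.01026
german: 0.2 × 0.95 × 0.05 × 0.65 × (1−0.3) × (1−0.45) = 0.002377375
Highest score → dutch.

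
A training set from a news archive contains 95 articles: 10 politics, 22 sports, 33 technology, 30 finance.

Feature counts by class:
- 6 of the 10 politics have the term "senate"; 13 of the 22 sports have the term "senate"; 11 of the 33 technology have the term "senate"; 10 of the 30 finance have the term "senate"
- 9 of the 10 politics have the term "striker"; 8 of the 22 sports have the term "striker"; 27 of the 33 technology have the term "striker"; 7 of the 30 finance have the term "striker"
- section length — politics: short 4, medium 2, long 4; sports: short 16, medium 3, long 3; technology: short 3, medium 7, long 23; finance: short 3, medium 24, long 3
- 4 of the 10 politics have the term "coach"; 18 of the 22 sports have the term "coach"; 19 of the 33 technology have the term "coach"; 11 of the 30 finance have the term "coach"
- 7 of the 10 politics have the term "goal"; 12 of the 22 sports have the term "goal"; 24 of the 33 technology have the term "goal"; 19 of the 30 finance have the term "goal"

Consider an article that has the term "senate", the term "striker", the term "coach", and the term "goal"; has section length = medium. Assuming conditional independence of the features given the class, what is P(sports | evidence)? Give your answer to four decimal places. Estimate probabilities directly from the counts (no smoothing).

politics: (10/95) × (6/10) × (9/10) × (2/10) × (4/10) × (7/10) ≈ 0.00318316
sports: (22/95) × (13/22) × (8/22) × (3/22) × (18/22) × (12/22) ≈ 0.00302827
technology: (33/95) × (11/33) × (27/33) × (7/33) × (19/33) × (24/33) ≈ 0.00841473
finance: (30/95) × (10/30) × (7/30) × (24/30) × (11/30) × (19/30) ≈ 0.00456296
P(sports | x) = 0.00302827 / 0.01918912 ≈ 0.1578

0.1578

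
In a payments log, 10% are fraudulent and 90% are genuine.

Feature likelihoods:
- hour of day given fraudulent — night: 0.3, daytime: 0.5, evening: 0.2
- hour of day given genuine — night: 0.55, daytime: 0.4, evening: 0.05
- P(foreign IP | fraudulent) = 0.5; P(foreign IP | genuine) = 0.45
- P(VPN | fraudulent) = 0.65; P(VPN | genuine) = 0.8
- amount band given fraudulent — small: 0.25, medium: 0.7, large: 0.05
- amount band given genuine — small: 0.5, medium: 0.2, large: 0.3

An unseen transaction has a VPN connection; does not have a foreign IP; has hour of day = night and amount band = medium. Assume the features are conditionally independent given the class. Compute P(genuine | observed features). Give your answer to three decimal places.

fraudulent: 0.1 × 0.3 × (1−0.5) × 0.65 × 0.7 = 0.006825
genuine: 0.9 × 0.55 × (1−0.45) × 0.8 × 0.2 = 0.04356
P(genuine | x) = 0.04356 / 0.050385 ≈ 0.865

0.865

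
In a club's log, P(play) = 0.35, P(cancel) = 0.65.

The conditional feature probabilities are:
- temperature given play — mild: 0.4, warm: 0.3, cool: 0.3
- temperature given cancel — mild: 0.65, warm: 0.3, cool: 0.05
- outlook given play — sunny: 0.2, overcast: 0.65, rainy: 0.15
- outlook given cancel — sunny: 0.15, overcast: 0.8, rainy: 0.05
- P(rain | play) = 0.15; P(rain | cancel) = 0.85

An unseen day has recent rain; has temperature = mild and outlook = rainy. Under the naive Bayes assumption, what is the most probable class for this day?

cancel

play: 0.35 × 0.4 × 0.15 × 0.15 = 0.00315
cancel: 0.65 × 0.65 × 0.05 × 0.85 = 0.01795625
Highest score → cancel.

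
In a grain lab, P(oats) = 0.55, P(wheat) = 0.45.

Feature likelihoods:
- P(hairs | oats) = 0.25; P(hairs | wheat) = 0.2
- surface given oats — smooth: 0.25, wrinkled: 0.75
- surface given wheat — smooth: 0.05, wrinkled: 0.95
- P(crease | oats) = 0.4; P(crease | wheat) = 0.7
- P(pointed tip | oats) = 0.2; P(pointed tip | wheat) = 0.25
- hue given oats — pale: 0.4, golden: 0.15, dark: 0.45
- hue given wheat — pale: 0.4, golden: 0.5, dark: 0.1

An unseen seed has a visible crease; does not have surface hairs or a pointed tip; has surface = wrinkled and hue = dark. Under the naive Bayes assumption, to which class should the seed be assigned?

oats

oats: 0.55 × (1−0.25) × 0.75 × 0.4 × (1−0.2) × 0.45 = 0.04455
wheat: 0.45 × (1−0.2) × 0.95 × 0.7 × (1−0.25) × 0.1 = 0.017955
Highest score → oats.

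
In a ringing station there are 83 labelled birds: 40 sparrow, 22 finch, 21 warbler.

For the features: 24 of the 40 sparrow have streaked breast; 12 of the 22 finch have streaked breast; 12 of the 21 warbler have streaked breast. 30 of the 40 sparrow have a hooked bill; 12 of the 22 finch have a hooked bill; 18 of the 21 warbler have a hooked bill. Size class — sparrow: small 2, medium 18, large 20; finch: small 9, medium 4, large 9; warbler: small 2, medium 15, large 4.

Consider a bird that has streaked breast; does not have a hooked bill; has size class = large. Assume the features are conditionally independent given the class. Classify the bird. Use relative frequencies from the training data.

sparrow: (40/83) × (24/40) × (10/40) × (20/40) ≈ 0.0361446
finch: (22/83) × (12/22) × (10/22) × (9/22) ≈ 0.0268844
warbler: (21/83) × (12/21) × (3/21) × (4/21) ≈ 0.0039341
Highest score → sparrow.

sparrow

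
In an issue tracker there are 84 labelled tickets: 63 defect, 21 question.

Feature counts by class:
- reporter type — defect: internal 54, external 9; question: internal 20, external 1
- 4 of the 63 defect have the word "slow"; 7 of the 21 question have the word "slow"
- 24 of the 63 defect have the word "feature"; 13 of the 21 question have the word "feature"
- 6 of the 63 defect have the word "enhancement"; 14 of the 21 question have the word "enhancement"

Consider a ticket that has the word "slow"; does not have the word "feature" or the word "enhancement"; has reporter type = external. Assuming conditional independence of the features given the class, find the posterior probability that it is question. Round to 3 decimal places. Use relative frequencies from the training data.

defect: (63/84) × (9/63) × (4/63) × (39/63) × (57/63) ≈ 0.00381014
question: (21/84) × (1/21) × (7/21) × (8/21) × (7/21) ≈ 0.000503905
P(question | x) = 0.000503905 / 0.004314045 ≈ 0.117

0.117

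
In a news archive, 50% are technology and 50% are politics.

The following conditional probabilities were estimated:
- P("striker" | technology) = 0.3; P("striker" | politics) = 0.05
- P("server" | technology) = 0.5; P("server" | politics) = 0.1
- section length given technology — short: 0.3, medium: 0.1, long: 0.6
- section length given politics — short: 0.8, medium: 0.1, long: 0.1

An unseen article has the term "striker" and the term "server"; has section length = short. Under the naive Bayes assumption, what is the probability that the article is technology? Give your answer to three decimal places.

technology: 0.5 × 0.3 × 0.5 × 0.3 = 0.0225
politics: 0.5 × 0.05 × 0.1 × 0.8 = 0.002
P(technology | x) = 0.0225 / 0.0245 ≈ 0.918

0.918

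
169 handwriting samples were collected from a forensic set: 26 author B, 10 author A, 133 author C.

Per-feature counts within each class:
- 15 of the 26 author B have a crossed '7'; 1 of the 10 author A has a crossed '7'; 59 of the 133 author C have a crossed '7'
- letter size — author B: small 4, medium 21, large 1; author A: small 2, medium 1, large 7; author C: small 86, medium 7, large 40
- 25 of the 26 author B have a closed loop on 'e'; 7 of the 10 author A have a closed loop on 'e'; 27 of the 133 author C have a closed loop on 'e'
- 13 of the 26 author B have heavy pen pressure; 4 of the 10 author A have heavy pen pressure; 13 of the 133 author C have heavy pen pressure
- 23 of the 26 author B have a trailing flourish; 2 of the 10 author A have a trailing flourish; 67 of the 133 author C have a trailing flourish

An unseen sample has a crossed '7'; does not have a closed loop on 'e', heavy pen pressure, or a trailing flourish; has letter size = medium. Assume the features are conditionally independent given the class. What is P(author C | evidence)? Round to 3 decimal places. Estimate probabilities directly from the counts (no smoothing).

author B: (26/169) × (15/26) × (21/26) × (1/26) × (13/26) × (3/26) ≈ 0.000159072
author A: (10/169) × (1/10) × (1/10) × (3/10) × (6/10) × (8/10) ≈ 0.0000852071
author C: (133/169) × (59/133) × (7/133) × (106/133) × (120/133) × (66/133) ≈ 0.00655674
P(author C | x) = 0.00655674 / 0.0068010191 ≈ 0.964

0.964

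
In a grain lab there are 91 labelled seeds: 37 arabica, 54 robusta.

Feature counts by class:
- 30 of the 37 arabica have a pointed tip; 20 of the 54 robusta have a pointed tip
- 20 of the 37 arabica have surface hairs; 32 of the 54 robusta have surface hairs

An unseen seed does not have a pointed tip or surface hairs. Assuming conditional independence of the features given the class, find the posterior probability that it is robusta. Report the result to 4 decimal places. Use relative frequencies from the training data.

0.8116

arabica: (37/91) × (7/37) × (17/37) ≈ 0.035343
robusta: (54/91) × (34/54) × (22/54) ≈ 0.152218
P(robusta | x) = 0.152218 / 0.187561 ≈ 0.8116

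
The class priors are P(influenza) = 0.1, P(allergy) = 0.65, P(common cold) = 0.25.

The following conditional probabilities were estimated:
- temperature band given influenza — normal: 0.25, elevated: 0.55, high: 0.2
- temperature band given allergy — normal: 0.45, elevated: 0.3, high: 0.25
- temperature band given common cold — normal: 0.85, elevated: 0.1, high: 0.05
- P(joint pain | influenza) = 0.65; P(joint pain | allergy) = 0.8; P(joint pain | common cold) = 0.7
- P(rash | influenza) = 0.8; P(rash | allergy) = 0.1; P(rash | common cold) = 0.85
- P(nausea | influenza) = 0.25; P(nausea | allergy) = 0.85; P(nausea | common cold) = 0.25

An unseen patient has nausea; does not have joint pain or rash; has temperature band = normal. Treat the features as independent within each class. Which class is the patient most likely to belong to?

allergy

influenza: 0.1 × 0.25 × (1−0.65) × (1−0.8) × 0.25 = 0.0004375
allergy: 0.65 × 0.45 × (1−0.8) × (1−0.1) × 0.85 = 0.0447525
common cold: 0.25 × 0.85 × (1−0.7) × (1−0.85) × 0.25 = 0.002390625
Highest score → allergy.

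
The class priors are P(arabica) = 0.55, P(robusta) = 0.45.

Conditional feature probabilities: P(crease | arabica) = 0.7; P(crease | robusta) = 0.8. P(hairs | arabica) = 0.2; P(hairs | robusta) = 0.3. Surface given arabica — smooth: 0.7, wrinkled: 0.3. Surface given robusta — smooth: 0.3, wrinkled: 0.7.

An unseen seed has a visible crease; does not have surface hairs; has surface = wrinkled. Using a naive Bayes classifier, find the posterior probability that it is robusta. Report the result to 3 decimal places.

0.656

arabica: 0.55 × 0.7 × (1−0.2) × 0.3 = 0.0924
robusta: 0.45 × 0.8 × (1−0.3) × 0.7 = 0.1764
P(robusta | x) = 0.1764 / 0.2688 ≈ 0.656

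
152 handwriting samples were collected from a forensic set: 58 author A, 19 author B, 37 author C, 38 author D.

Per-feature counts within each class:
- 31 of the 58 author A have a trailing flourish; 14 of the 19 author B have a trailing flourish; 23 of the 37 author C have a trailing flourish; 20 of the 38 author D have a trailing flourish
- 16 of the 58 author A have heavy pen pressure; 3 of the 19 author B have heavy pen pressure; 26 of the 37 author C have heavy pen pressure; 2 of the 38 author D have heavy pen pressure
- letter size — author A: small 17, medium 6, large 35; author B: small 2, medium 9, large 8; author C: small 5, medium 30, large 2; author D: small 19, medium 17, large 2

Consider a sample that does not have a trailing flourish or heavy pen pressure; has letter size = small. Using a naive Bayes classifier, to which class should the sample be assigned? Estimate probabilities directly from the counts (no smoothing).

author D

author A: (58/152) × (27/58) × (42/58) × (17/58) ≈ 0.0377018
author B: (19/152) × (5/19) × (16/19) × (2/19) ≈ 0.00291588
author C: (37/152) × (14/37) × (11/37) × (5/37) ≈ 0.00370036
author D: (38/152) × (18/38) × (36/38) × (19/38) ≈ 0.0560942
Highest score → author D.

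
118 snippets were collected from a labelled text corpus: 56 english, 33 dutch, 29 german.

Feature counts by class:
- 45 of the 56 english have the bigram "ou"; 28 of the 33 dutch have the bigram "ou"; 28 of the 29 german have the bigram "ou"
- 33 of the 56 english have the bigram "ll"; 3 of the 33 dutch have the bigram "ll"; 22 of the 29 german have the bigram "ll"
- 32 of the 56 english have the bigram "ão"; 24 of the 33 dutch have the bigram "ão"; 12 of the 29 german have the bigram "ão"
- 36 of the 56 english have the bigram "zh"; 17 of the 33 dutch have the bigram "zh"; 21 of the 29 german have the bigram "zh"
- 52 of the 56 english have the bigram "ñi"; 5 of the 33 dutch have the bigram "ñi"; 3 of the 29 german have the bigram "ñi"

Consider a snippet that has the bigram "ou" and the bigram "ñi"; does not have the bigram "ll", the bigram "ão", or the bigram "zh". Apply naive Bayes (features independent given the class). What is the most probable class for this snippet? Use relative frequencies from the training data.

english

english: (56/118) × (45/56) × (23/56) × (24/56) × (20/56) × (52/56) ≈ 0.0222613
dutch: (33/118) × (28/33) × (30/33) × (9/33) × (16/33) × (5/33) ≈ 0.00432189
german: (29/118) × (28/29) × (7/29) × (17/29) × (8/29) × (3/29) ≈ 0.000958169
Highest score → english.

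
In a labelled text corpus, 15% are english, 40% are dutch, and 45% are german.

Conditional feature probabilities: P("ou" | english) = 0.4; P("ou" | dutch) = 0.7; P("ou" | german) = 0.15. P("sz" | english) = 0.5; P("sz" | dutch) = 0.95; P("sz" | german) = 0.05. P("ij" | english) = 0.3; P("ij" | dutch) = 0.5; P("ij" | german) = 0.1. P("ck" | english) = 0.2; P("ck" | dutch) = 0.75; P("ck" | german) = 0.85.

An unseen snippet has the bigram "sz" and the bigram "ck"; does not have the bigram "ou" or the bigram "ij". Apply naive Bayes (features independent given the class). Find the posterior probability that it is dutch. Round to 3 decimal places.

english: 0.15 × (1−0.4) × 0.5 × (1−0.3) × 0.2 = 0.0063
dutch: 0.4 × (1−0.7) × 0.95 × (1−0.5) × 0.75 = 0.04275
german: 0.45 × (1−0.15) × 0.05 × (1−0.1) × 0.85 = 0.014630625
P(dutch | x) = 0.04275 / 0.063680625 ≈ 0.671

0.671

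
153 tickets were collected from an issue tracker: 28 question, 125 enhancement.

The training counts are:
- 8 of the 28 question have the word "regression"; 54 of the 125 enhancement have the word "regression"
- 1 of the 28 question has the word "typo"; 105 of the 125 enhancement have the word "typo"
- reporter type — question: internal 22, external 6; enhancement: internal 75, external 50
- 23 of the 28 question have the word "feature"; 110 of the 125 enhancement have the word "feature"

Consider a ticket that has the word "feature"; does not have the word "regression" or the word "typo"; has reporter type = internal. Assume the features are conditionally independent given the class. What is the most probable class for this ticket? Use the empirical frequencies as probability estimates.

question: (28/153) × (20/28) × (27/28) × (22/28) × (23/28) ≈ 0.081354
enhancement: (125/153) × (71/125) × (20/125) × (75/125) × (110/125) ≈ 0.0392031
Highest score → question.

question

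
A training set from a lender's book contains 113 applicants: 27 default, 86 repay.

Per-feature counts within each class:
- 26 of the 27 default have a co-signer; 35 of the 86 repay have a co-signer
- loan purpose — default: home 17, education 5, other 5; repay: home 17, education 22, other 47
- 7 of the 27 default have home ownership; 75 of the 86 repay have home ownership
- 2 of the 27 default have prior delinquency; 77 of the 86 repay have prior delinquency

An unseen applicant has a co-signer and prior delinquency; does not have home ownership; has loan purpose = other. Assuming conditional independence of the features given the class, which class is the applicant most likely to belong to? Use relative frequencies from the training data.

repay

default: (27/113) × (26/27) × (5/27) × (20/27) × (2/27) ≈ 0.00233794
repay: (86/113) × (35/86) × (47/86) × (11/86) × (77/86) ≈ 0.0193854
Highest score → repay.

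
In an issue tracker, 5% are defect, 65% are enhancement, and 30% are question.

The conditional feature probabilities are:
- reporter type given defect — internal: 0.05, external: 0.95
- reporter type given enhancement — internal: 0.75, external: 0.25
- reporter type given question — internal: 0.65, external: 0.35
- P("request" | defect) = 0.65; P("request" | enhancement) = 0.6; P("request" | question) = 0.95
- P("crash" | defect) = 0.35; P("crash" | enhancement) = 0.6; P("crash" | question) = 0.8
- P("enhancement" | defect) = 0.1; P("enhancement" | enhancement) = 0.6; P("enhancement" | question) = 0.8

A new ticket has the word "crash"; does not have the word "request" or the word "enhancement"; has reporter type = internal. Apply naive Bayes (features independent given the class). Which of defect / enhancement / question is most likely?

defect: 0.05 × 0.05 × (1−0.65) × 0.35 × (1−0.1) = 0.000275625
enhancement: 0.65 × 0.75 × (1−0.6) × 0.6 × (1−0.6) = 0.0468
question: 0.3 × 0.65 × (1−0.95) × 0.8 × (1−0.8) = 0.00156
Highest score → enhancement.

enhancement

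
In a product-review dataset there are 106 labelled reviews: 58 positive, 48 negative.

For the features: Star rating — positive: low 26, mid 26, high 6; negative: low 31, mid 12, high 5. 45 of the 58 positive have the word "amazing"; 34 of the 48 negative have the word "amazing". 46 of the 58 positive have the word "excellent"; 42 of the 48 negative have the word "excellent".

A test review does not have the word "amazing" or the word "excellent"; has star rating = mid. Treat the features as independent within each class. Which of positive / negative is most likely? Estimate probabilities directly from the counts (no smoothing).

positive: (58/106) × (26/58) × (13/58) × (12/58) ≈ 0.0113746
negative: (48/106) × (12/48) × (14/48) × (6/48) ≈ 0.00412736
Highest score → positive.

positive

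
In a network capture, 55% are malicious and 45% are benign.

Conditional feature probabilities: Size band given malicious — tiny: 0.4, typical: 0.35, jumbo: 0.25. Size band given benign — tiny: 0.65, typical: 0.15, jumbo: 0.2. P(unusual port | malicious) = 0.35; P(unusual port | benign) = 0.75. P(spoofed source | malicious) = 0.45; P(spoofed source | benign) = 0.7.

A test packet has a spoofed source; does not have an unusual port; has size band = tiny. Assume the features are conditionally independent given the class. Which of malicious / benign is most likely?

malicious: 0.55 × 0.4 × (1−0.35) × 0.45 = 0.06435
benign: 0.45 × 0.65 × (1−0.75) × 0.7 = 0.0511875
Highest score → malicious.

malicious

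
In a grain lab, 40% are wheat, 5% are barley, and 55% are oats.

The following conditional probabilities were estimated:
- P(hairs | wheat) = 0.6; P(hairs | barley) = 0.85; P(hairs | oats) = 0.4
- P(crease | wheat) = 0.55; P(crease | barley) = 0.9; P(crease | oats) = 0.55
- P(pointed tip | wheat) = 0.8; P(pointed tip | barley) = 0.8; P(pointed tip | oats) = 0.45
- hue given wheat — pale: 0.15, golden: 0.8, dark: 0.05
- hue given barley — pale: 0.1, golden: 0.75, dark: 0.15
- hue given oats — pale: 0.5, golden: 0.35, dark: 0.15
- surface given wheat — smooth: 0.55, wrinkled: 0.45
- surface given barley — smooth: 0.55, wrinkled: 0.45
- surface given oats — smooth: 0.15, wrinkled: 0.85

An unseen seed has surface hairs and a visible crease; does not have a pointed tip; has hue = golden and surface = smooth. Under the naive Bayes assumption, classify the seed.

wheat: 0.4 × 0.6 × 0.55 × (1−0.8) × 0.8 × 0.55 = 0.011616
barley: 0.05 × 0.85 × 0.9 × (1−0.8) × 0.75 × 0.55 = 0.003155625
oats: 0.55 × 0.4 × 0.55 × (1−0.45) × 0.35 × 0.15 = 0.003493875
Highest score → wheat.

wheat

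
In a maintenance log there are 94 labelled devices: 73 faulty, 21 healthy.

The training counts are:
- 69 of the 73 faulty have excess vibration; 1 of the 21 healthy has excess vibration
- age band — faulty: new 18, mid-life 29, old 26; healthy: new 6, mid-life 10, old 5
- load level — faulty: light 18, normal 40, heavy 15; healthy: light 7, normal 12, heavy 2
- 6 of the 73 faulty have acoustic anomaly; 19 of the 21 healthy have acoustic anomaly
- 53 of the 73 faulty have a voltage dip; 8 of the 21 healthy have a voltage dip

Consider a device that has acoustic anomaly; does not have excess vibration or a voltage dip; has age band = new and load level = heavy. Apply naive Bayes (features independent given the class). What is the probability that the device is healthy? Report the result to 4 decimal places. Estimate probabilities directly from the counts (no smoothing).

faulty: (73/94) × (4/73) × (18/73) × (15/73) × (6/73) × (20/73) ≈ 0.0000485496
healthy: (21/94) × (20/21) × (6/21) × (2/21) × (19/21) × (13/21) ≈ 0.00324267
P(healthy | x) = 0.00324267 / 0.0032912196 ≈ 0.9852

0.9852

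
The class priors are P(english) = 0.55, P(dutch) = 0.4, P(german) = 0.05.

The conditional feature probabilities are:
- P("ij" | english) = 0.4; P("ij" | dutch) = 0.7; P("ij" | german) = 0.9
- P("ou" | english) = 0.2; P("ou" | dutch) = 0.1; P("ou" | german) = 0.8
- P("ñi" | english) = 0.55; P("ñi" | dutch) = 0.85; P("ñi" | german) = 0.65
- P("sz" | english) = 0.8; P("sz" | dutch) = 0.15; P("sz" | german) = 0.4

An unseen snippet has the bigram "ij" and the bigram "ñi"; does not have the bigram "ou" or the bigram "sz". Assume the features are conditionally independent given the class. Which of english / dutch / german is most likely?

english: 0.55 × 0.4 × (1−0.2) × 0.55 × (1−0.8) = 0.01936
dutch: 0.4 × 0.7 × (1−0.1) × 0.85 × (1−0.15) = 0.18207
german: 0.05 × 0.9 × (1−0.8) × 0.65 × (1−0.4) = 0.00351
Highest score → dutch.

dutch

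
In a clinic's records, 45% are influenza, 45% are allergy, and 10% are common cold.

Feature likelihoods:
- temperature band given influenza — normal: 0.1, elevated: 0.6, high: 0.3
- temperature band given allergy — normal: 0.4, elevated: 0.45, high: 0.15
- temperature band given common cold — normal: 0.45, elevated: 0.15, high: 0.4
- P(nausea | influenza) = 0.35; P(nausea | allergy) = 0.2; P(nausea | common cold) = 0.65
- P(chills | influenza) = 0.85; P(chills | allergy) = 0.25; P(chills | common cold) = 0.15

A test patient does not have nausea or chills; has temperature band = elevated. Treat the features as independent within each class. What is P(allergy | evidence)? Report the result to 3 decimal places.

influenza: 0.45 × 0.6 × (1−0.35) × (1−0.85) = 0.026325
allergy: 0.45 × 0.45 × (1−0.2) × (1−0.25) = 0.1215
common cold: 0.1 × 0.15 × (1−0.65) × (1−0.15) = 0.0044625
P(allergy | x) = 0.1215 / 0.1522875 ≈ 0.798

0.798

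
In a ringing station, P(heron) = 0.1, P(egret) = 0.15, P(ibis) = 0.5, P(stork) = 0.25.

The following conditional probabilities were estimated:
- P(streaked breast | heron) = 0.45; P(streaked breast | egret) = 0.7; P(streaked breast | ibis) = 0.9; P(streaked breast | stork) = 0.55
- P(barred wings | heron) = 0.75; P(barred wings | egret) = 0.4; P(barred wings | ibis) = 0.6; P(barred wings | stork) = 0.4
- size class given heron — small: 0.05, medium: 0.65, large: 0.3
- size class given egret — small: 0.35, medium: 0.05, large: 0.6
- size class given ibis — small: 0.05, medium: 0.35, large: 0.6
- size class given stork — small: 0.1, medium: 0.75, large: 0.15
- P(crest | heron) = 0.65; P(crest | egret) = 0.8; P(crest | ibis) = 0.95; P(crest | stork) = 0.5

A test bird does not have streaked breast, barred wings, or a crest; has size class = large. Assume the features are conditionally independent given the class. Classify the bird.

heron: 0.1 × (1−0.45) × (1−0.75) × 0.3 × (1−0.65) = 0.00144375
egret: 0.15 × (1−0.7) × (1−0.4) × 0.6 × (1−0.8) = 0.00324
ibis: 0.5 × (1−0.9) × (1−0.6) × 0.6 × (1−0.95) = 0.0006
stork: 0.25 × (1−0.55) × (1−0.4) × 0.15 × (1−0.5) = 0.0050625
Highest score → stork.

stork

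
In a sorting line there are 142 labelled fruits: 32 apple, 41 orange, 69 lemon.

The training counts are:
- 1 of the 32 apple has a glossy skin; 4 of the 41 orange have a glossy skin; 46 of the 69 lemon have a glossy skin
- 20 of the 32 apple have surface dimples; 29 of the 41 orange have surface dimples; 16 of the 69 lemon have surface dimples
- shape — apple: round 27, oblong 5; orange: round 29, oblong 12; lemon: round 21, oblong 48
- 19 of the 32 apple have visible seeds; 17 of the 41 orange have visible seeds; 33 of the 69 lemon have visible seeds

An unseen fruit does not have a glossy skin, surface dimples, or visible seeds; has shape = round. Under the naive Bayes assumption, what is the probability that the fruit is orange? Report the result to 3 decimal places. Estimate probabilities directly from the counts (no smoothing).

apple: (32/142) × (31/32) × (12/32) × (27/32) × (13/32) ≈ 0.0280616
orange: (41/142) × (37/41) × (12/41) × (29/41) × (24/41) ≈ 0.0315756
lemon: (69/142) × (23/69) × (53/69) × (21/69) × (36/69) ≈ 0.0197556
P(orange | x) = 0.0315756 / 0.0793928 ≈ 0.398

0.398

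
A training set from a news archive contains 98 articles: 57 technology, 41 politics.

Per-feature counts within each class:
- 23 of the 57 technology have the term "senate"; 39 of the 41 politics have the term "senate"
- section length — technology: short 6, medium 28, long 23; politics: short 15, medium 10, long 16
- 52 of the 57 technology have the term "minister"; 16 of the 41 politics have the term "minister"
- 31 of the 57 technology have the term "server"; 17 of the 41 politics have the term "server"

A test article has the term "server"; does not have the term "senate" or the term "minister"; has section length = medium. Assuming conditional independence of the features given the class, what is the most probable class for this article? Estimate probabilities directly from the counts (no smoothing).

technology

technology: (57/98) × (34/57) × (28/57) × (5/57) × (31/57) ≈ 0.00813051
politics: (41/98) × (2/41) × (10/41) × (25/41) × (17/41) ≈ 0.00125847
Highest score → technology.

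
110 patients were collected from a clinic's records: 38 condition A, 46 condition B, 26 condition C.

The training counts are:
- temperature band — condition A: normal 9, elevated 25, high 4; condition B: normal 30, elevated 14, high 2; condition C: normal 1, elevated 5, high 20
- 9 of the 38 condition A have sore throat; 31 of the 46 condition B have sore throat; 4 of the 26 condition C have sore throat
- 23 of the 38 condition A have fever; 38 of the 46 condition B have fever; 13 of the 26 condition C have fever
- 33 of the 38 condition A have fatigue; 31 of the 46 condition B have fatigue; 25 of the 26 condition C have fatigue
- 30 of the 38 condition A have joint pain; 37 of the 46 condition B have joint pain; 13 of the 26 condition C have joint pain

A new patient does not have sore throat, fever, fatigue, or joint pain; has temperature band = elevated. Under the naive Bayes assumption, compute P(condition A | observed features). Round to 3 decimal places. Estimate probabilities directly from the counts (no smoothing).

condition A: (38/110) × (25/38) × (29/38) × (15/38) × (5/38) × (8/38) ≈ 0.00189654
condition B: (46/110) × (14/46) × (15/46) × (8/46) × (15/46) × (9/46) ≈ 0.000460489
condition C: (26/110) × (5/26) × (22/26) × (13/26) × (1/26) × (13/26) ≈ 0.000369822
P(condition A | x) = 0.00189654 / 0.002726851 ≈ 0.696

0.696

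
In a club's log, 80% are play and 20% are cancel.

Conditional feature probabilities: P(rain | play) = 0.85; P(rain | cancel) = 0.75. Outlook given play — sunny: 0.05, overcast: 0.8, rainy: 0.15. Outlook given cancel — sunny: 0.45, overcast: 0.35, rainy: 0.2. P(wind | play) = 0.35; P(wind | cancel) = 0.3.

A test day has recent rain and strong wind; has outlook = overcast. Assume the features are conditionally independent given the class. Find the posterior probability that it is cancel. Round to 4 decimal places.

play: 0.8 × 0.85 × 0.8 × 0.35 = 0.1904
cancel: 0.2 × 0.75 × 0.35 × 0.3 = 0.01575
P(cancel | x) = 0.01575 / 0.20615 ≈ 0.0764

0.0764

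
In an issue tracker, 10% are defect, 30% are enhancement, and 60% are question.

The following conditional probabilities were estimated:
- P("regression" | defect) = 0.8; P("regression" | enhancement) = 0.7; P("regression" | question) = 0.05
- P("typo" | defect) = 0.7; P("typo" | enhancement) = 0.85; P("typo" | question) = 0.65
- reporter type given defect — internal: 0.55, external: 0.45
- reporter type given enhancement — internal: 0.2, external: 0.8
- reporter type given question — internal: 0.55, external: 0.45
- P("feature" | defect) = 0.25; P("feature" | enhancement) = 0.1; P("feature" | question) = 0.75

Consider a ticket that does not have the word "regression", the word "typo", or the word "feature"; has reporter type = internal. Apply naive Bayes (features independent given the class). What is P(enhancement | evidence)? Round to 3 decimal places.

0.075

defect: 0.1 × (1−0.8) × (1−0.7) × 0.55 × (1−0.25) = 0.002475
enhancement: 0.3 × (1−0.7) × (1−0.85) × 0.2 × (1−0.1) = 0.00243
question: 0.6 × (1−0.05) × (1−0.65) × 0.55 × (1−0.75) = 0.02743125
P(enhancement | x) = 0.00243 / 0.03233625 ≈ 0.075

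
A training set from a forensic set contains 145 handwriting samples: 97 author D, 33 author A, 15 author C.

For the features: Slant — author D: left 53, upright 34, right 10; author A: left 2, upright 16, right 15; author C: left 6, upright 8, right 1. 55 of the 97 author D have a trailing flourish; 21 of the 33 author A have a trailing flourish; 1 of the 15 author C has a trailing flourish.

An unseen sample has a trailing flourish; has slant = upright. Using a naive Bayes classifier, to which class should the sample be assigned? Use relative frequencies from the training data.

author D: (97/145) × (34/97) × (55/97) ≈ 0.132954
author A: (33/145) × (16/33) × (21/33) ≈ 0.0702194
author C: (15/145) × (8/15) × (1/15) ≈ 0.00367816
Highest score → author D.

author D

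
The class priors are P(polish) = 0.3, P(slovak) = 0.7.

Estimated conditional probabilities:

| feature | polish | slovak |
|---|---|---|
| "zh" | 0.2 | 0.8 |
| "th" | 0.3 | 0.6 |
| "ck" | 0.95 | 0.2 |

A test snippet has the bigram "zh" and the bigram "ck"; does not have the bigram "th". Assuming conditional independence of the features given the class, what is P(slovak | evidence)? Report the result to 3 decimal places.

polish: 0.3 × 0.2 × (1−0.3) × 0.95 = 0.0399
slovak: 0.7 × 0.8 × (1−0.6) × 0.2 = 0.0448
P(slovak | x) = 0.0448 / 0.0847 ≈ 0.529

0.529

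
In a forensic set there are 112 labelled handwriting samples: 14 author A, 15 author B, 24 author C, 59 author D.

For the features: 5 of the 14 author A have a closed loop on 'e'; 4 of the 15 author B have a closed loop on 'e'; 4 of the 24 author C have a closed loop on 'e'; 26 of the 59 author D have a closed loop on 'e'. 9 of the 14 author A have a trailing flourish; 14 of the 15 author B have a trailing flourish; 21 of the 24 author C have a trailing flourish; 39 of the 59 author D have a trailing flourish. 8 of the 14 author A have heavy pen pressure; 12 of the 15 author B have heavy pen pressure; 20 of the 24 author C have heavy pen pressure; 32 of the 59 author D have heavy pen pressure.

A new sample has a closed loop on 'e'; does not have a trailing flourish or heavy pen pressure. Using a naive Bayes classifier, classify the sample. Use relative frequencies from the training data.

author D

author A: (14/112) × (5/14) × (5/14) × (6/14) ≈ 0.00683309
author B: (15/112) × (4/15) × (1/15) × (3/15) ≈ 0.00047619
author C: (24/112) × (4/24) × (3/24) × (4/24) ≈ 0.000744048
author D: (59/112) × (26/59) × (20/59) × (27/59) ≈ 0.0360118
Highest score → author D.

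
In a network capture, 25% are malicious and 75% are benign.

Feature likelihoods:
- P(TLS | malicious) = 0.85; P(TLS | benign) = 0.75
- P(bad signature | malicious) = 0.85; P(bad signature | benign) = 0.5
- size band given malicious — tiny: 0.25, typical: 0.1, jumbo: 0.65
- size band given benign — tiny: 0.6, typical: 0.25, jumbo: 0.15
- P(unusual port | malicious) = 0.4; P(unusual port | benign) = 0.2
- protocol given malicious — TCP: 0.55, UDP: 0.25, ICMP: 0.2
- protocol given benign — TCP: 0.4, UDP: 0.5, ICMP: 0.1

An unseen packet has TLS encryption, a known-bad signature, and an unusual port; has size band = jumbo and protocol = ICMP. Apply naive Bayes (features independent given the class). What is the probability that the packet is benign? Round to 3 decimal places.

malicious: 0.25 × 0.85 × 0.85 × 0.65 × 0.4 × 0.2 = 0.0093925
benign: 0.75 × 0.75 × 0.5 × 0.15 × 0.2 × 0.1 = 0.00084375
P(benign | x) = 0.00084375 / 0.01023625 ≈ 0.082

0.082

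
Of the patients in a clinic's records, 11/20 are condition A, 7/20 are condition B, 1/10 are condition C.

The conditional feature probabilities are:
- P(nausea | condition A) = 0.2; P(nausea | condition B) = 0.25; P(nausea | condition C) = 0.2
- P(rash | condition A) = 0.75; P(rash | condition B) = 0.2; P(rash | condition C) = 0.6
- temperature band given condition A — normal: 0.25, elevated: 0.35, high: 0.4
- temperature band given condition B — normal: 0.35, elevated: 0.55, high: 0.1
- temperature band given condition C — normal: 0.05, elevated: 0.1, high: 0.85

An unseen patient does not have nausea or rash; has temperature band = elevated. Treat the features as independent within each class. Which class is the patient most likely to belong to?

condition A: 0.55 × (1−0.2) × (1−0.75) × 0.35 = 0.0385
condition B: 0.35 × (1−0.25) × (1−0.2) × 0.55 = 0.1155
condition C: 0.1 × (1−0.2) × (1−0.6) × 0.1 = 0.0032
Highest score → condition B.

condition B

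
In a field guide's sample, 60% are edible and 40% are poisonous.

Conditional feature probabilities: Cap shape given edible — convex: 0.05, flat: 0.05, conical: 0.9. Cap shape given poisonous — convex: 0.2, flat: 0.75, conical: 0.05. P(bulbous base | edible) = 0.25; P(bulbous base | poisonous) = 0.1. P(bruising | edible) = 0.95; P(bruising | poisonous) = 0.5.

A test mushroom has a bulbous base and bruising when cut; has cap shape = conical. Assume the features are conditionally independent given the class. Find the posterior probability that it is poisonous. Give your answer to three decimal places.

0.008

edible: 0.6 × 0.9 × 0.25 × 0.95 = 0.12825
poisonous: 0.4 × 0.05 × 0.1 × 0.5 = 0.001
P(poisonous | x) = 0.001 / 0.12925 ≈ 0.008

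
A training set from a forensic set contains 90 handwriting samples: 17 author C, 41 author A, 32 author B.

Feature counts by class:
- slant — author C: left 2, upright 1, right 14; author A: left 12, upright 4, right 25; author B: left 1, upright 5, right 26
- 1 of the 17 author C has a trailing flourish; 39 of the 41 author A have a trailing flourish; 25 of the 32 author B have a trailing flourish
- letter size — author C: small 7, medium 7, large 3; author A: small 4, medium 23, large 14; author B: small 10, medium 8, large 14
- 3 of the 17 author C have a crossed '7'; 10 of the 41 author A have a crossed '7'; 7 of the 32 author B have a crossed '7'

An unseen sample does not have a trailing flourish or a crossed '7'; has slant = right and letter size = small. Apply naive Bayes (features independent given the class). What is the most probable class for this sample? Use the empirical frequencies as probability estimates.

author C: (17/90) × (14/17) × (16/17) × (7/17) × (14/17) ≈ 0.0496461
author A: (41/90) × (25/41) × (2/41) × (4/41) × (31/41) ≈ 0.000999534
author B: (32/90) × (26/32) × (7/32) × (10/32) × (25/32) ≈ 0.0154283
Highest score → author C.

author C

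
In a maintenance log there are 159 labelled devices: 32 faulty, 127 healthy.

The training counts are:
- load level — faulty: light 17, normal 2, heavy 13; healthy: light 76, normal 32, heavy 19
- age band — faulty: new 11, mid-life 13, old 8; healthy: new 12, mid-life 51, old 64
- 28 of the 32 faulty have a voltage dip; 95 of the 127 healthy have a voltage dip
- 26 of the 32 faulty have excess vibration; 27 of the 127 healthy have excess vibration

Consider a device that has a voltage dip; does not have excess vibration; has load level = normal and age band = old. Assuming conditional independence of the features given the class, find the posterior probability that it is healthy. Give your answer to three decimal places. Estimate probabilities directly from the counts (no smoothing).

0.991

faulty: (32/159) × (2/32) × (8/32) × (28/32) × (6/32) ≈ 0.00051592
healthy: (127/159) × (32/127) × (64/127) × (95/127) × (100/127) ≈ 0.0597373
P(healthy | x) = 0.0597373 / 0.06025322 ≈ 0.991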